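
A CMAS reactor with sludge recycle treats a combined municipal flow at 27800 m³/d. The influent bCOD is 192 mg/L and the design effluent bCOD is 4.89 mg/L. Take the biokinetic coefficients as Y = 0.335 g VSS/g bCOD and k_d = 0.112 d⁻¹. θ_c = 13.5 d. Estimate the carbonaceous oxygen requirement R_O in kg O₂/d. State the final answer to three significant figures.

R_O ≈ 4220 kg O₂/d

Y_obs = Y / (1 + k_d θ_c) = 0.335 / (1 + 0.112 × 13.5) = 0.335 / 2.512 = 0.1334.
Q·(S₀ − S) = 27800 × (192 − 4.89) × 10⁻³ = 5202 kg/d removed.
P_X = Y_obs·Q·(S₀ − S) = 0.1334 × 5202 = 693.7 kg VSS/d.
R_O = Q·ΔS − 1.42 P_X = 5202 − 985.0 = 4217 kg O₂/d.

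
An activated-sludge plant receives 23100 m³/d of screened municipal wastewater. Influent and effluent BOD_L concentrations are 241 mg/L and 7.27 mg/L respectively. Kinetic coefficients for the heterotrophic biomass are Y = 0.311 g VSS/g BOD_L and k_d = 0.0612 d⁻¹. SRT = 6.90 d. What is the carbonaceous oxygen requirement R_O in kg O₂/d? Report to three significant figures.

Observed yield with endogenous decay: Y_obs = Y / (1 + k_d·θ_c) = 0.311 / (1 + 0.0612 × 6.90) = 0.311 / 1.422 = 0.2187 g VSS/g BOD_L.
Substrate removed = Q·(S₀ − S) = 23100 m³/d × (241 − 7.27) g/m³ = 5.4×10^6 g/d = 5399 kg/d.
Biomass synthesised: P_X = Y_obs × 5399 = 1181 kg VSS/d.
R_O = Q·ΔS − 1.42 P_X = 5399 − 1676 = 3723 kg O₂/d.

R_O ≈ 3720 kg O₂/d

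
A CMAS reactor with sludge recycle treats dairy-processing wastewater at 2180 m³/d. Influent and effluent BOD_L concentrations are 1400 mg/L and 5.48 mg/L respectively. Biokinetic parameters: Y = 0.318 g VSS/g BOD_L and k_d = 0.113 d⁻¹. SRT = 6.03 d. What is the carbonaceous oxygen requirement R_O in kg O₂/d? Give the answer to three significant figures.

Y_obs = Y / (1 + k_d θ_c) = 0.318 / (1 + 0.113 × 6.03) = 0.318 / 1.681 = 0.1891.
Substrate removed = Q·(S₀ − S) = 2180 m³/d × (1400 − 5.48) g/m³ = 3.04×10^6 g/d = 3040 kg/d.
Biomass synthesised: P_X = Y_obs × 3040 = 575.0 kg VSS/d.
R_O = Q·(S₀ − S) − 1.42·P_X = 3040 − 1.42 × 575.0 = 2224 kg O₂/d.

R_O ≈ 2220 kg O₂/d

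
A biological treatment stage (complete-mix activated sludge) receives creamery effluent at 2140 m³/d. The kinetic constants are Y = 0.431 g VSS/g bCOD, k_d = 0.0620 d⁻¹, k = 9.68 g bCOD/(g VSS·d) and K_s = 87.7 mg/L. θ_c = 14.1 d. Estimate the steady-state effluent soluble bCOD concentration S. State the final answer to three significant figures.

S ≈ 2.89 mg/L

From the Monod/SRT balance for a CMAS, S = K_s·(1+k_d θ_c)/[θ_c·(Y k − k_d) − 1] = 87.7 × (1 + 0.0620 × 14.1) / [14.1 × (0.431 × 9.68 − 0.0620) − 1] = 164.4 / 56.95 = 2.886 mg/L.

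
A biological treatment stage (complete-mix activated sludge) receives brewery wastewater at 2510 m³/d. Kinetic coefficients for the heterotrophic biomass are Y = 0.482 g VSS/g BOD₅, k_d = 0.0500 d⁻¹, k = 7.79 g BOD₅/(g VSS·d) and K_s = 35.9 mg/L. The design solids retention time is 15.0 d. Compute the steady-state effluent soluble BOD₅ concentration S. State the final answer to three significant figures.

S ≈ 1.15 mg/L

From the Monod/SRT balance for a CMAS, S = K_s·(1+k_d θ_c)/[θ_c·(Y k − k_d) − 1] = 35.9 × (1 + 0.0500 × 15.0) / [15.0 × (0.482 × 7.79 − 0.0500) − 1] = 62.82 / 54.57 = 1.151 mg/L.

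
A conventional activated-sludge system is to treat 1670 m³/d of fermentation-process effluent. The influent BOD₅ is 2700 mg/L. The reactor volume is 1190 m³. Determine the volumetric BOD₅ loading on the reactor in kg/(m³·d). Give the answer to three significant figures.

L_v ≈ 3.79 kg BOD₅/(m³·d)

L_v = Q S₀ / V = 1670 × 2700 × 10⁻³ / 1190 = 3.789 kg/(m³·d).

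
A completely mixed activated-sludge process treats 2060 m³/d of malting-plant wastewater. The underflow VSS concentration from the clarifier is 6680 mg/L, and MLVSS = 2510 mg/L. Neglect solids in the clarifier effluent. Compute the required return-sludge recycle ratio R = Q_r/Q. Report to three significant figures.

R ≈ 0.602

Solids balance on the clarifier gives (1+R)X = R·X_r, so R = X/(X_r − X) = 2510 / (6680 − 2510) = 0.6019.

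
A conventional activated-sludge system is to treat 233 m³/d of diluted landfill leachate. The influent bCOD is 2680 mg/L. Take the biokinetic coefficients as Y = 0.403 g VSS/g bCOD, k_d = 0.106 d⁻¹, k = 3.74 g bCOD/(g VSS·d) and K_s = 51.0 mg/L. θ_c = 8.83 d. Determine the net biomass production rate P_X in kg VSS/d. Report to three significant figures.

For a completely mixed reactor with recycle the Lawrence–McCarty relation gives S = K_s·(1 + k_d·θ_c) / [θ_c·(Y·k − k_d) − 1] = 51.0 × (1 + 0.106 × 8.83) / [8.83 × (0.403 × 3.74 − 0.106) − 1] = 98.73 / 11.37 = 8.682 mg/L.
Y_obs = Y / (1 + k_d θ_c) = 0.403 / (1 + 0.106 × 8.83) = 0.403 / 1.936 = 0.2082.
Q·(S₀ − S) = 233 × (2680 − 8.68) × 10⁻³ = 622.4 kg/d removed.
Net biomass production P_X = Y_obs × Q·(S₀ − S) = 0.2082 × 622.4 = 129.6 kg VSS/d.

P_X ≈ 130 kg VSS/d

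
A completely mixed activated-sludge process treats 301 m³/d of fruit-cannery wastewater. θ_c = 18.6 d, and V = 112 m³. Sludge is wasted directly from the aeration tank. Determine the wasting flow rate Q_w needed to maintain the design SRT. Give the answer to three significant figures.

Q_w ≈ 6.02 m³/d

With mixed-liquor wasting, θ_c = V/Q_w, so Q_w = V/θ_c = 112.0/18.6 = 6.022 m³/d.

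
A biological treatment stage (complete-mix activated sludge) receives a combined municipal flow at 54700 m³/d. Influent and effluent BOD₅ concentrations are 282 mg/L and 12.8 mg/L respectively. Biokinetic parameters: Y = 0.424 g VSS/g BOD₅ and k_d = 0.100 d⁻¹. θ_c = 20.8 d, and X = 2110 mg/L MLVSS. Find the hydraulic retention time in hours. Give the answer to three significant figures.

From the SRT design equation V = Y Q (S₀−S) θ_c / [X (1 + k_d θ_c)] = 0.424 × 54700 × (282 − 12.8) × 20.8 / [2110 × (1 + 0.100 × 20.8)] = 1.3×10^8 / 6499 = 19983 m³.
HRT = V/Q = 19983 m³ / 54700 m³·d⁻¹ = 0.3653 d × 24 = 8.768 h.

τ ≈ 8.77 h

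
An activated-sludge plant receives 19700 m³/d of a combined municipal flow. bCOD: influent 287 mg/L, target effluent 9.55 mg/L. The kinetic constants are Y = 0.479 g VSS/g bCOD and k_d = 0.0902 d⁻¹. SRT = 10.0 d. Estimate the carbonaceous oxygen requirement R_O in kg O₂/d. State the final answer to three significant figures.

Correct the yield for decay: Y_obs = Y/(1 + k_d θ_c) = 0.479 / (1 + 0.0902 × 10.0) = 0.479 / 1.902 = 0.2518.
Mass of bCOD removed per day: Q(S₀ − S) = 19700 × 277.4 g/m³ = 5466 kg/d.
Biomass synthesised: P_X = Y_obs × 5466 = 1376 kg VSS/d.
R_O = Q·(S₀ − S) − 1.42·P_X = 5466 − 1.42 × 1376 = 3511 kg O₂/d.

R_O ≈ 3510 kg O₂/d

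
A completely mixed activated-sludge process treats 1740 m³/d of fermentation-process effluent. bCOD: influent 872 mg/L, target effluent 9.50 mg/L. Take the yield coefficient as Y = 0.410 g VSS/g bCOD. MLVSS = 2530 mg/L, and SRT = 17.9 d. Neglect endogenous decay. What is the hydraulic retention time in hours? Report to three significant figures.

With k_d = 0 the design equation reduces to V = Y Q (S₀−S) θ_c / X = 0.410 × 1740 × (872 − 9.50) × 17.9 / 2530 = 4353 m³.
HRT = V/Q = 4353 m³ / 1740 m³·d⁻¹ = 2.502 d × 24 = 60.05 h.

τ ≈ 60.0 h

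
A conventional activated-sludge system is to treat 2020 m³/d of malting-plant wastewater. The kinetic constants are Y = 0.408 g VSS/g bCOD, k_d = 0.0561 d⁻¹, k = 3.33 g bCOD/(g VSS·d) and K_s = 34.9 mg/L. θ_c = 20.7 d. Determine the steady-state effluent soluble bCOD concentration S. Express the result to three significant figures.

From the Monod/SRT balance for a CMAS, S = K_s·(1+k_d θ_c)/[θ_c·(Y k − k_d) − 1] = 34.9 × (1 + 0.0561 × 20.7) / [20.7 × (0.408 × 3.33 − 0.0561) − 1] = 75.43 / 25.96 = 2.905 mg/L.

S ≈ 2.91 mg/L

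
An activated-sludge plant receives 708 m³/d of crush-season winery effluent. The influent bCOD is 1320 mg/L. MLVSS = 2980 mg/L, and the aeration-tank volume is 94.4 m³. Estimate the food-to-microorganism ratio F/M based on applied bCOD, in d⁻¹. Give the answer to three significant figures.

F/M ≈ 3.32 d⁻¹

Food-to-microorganism ratio F/M = Q S₀ / (V X) = 708 × 1320 / (94.40 × 2980) = 3.322 d⁻¹.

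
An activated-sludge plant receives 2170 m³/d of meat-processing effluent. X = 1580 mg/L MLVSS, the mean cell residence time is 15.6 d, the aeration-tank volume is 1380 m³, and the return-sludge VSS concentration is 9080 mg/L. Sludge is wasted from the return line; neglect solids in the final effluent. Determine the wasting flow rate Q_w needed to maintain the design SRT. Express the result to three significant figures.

Q_w ≈ 15.4 m³/d

Q_w = (V·X)/(θ_c X_r) = 1380 × 1580 / (15.6 × 9080) = 15.39 m³/d.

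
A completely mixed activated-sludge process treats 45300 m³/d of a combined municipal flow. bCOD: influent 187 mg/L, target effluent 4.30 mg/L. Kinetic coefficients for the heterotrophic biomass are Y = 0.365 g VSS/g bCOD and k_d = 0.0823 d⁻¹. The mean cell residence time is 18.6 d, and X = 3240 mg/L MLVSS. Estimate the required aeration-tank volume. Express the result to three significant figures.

V ≈ 6850 m³

Rearranging the biomass balance for a CMAS with decay, V = Y·Q·ΔS·θ_c / [X·(1+k_d θ_c)] = 0.365 × 45300 × (187 − 4.30) × 18.6 / [3240 × (1 + 0.0823 × 18.6)] = 5.62×10^7 / 8200 = 6852 m³.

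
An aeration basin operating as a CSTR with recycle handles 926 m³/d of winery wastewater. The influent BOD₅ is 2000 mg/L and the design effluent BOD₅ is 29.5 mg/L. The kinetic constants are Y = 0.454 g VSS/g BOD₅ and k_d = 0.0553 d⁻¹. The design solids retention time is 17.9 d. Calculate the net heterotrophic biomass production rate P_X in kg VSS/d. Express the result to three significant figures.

Observed yield with endogenous decay: Y_obs = Y / (1 + k_d·θ_c) = 0.454 / (1 + 0.0553 × 17.9) = 0.454 / 1.990 = 0.2282 g VSS/g BOD₅.
ΔS = 2000 − 29.5 = 1970 mg/L, so the substrate removal rate is 926 × 1970/1000 = 1825 kg BOD₅/d.
P_X = Y_obs · Q(S₀ − S) = 0.2282 × 1825 = 416.3 kg VSS/d.

P_X ≈ 416 kg VSS/d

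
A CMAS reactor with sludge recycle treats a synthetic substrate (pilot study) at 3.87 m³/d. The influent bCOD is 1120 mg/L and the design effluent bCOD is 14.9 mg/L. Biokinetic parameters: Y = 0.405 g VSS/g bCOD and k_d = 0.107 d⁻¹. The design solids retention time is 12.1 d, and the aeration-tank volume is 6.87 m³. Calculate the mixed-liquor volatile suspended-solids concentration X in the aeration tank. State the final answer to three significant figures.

Solving the biomass balance for X: X = Y Q (S₀−S) θ_c / [V (1+k_d θ_c)] = 0.405 × 3.87 × (1120 − 14.9) × 12.1 / [6.87 × (1 + 0.107 × 12.1)] = 1329 mg/L.

X ≈ 1330 mg/L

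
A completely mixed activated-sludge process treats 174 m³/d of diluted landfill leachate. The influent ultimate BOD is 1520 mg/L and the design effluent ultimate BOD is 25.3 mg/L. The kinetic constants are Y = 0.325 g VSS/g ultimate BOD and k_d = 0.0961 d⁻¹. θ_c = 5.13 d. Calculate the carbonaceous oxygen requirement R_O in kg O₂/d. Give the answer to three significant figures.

R_O ≈ 180 kg O₂/d

Correct the yield for decay: Y_obs = Y/(1 + k_d θ_c) = 0.325 / (1 + 0.0961 × 5.13) = 0.325 / 1.493 = 0.2177.
Q·(S₀ − S) = 174 × (1520 − 25.3) × 10⁻³ = 260.1 kg/d removed.
Biomass synthesised: P_X = Y_obs × 260.1 = 56.61 kg VSS/d.
Carbonaceous O₂ demand = substrate oxidised − cell-mass equivalent = 260.1 − 1.42 × 56.61 = 179.7 kg O₂/d.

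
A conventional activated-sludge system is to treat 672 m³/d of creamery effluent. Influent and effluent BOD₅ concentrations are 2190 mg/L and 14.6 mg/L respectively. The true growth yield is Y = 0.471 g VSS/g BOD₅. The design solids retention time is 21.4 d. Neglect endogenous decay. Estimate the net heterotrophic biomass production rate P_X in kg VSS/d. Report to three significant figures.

No decay correction is needed, so Y_obs = Y = 0.471.
Q·(S₀ − S) = 672 × (2190 − 14.6) × 10⁻³ = 1462 kg/d removed.
Biomass produced: P_X = Y_obs·Q·ΔS = 0.4710 × 1462 ≈ 688.5 kg VSS/d.

P_X ≈ 689 kg VSS/d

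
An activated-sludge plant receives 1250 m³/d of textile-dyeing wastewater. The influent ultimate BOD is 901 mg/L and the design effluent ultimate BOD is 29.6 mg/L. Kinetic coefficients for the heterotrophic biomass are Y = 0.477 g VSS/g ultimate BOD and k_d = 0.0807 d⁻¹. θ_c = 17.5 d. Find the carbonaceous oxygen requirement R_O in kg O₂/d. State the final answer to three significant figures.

R_O ≈ 783 kg O₂/d

Y_obs = Y / (1 + k_d θ_c) = 0.477 / (1 + 0.0807 × 17.5) = 0.477 / 2.412 = 0.1977.
Mass of ultimate BOD removed per day: Q(S₀ − S) = 1250 × 871.4 g/m³ = 1089 kg/d.
Net sludge production P_X = 0.1977 × 1089 = 215.4 kg VSS/d.
R_O = Q·ΔS − 1.42 P_X = 1089 − 305.9 = 783.4 kg O₂/d.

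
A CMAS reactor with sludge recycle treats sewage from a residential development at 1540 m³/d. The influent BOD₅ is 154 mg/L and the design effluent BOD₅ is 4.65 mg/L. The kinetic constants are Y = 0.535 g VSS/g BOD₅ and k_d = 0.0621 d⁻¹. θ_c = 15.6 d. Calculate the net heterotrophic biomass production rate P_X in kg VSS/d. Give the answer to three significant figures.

Observed yield with endogenous decay: Y_obs = Y / (1 + k_d·θ_c) = 0.535 / (1 + 0.0621 × 15.6) = 0.535 / 1.969 = 0.2717 g VSS/g BOD₅.
Substrate removed = Q·(S₀ − S) = 1540 m³/d × (154 − 4.65) g/m³ = 2.3×10^5 g/d = 230.0 kg/d.
So the net sludge growth is P_X = 0.2717 × 230.0 = 62.50 kg VSS/d.

P_X ≈ 62.5 kg VSS/d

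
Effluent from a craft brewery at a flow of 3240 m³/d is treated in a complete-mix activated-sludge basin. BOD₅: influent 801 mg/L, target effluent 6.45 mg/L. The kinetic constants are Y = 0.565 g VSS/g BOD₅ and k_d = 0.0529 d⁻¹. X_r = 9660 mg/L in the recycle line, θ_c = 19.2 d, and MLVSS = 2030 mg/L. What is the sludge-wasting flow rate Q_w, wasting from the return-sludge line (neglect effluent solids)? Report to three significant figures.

Q_w ≈ 74.7 m³/d

Steady-state biomass mass balance: V·X·(1 + k_d·θ_c) = Y·Q·(S₀ − S)·θ_c, so V = 0.565 × 3240 × (801 − 6.45) × 19.2 / [2030 × (1 + 0.0529 × 19.2)] = 2.79×10^7 / 4092 = 6825 m³.
Wasting from the return line (neglecting effluent solids): Q_w = V·X / (θ_c·X_r) = 6825 × 2030 / (19.2 × 9660) = 74.70 m³/d.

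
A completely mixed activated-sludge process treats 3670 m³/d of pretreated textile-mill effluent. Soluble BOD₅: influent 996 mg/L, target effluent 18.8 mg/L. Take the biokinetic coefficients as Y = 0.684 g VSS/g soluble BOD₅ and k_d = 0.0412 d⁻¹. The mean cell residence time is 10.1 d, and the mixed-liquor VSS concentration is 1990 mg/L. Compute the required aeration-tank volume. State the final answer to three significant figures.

From the SRT design equation V = Y Q (S₀−S) θ_c / [X (1 + k_d θ_c)] = 0.684 × 3670 × (996 − 18.8) × 10.1 / [1990 × (1 + 0.0412 × 10.1)] = 2.48×10^7 / 2818 = 8792 m³.

V ≈ 8790 m³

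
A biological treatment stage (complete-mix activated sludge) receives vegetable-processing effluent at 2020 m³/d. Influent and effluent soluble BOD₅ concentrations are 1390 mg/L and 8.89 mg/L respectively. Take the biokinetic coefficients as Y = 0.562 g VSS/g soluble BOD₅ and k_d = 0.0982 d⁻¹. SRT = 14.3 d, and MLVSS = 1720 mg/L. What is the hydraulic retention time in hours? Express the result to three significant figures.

From the SRT design equation V = Y Q (S₀−S) θ_c / [X (1 + k_d θ_c)] = 0.562 × 2020 × (1390 − 8.89) × 14.3 / [1720 × (1 + 0.0982 × 14.3)] = 2.24×10^7 / 4135 = 5422 m³.
τ = V/Q = 5422/2020 = 2.684 d, or 64.42 h.

τ ≈ 64.4 h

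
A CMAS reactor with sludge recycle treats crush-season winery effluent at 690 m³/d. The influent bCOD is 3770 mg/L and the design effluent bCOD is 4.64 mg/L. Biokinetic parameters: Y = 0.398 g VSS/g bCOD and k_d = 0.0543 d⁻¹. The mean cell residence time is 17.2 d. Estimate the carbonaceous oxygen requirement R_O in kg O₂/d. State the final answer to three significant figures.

Y_obs = Y / (1 + k_d θ_c) = 0.398 / (1 + 0.0543 × 17.2) = 0.398 / 1.934 = 0.2058.
Q·(S₀ − S) = 690 × (3770 − 4.64) × 10⁻³ = 2598 kg/d removed.
Biomass synthesised: P_X = Y_obs × 2598 = 534.7 kg VSS/d.
R_O = Q·(S₀ − S) − 1.42·P_X = 2598 − 1.42 × 534.7 = 1839 kg O₂/d.

R_O ≈ 1840 kg O₂/d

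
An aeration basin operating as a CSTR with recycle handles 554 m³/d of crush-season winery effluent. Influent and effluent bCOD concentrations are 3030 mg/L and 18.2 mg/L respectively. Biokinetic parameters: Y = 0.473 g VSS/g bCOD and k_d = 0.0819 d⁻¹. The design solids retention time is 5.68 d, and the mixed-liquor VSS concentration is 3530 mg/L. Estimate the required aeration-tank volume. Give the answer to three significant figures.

From the SRT design equation V = Y Q (S₀−S) θ_c / [X (1 + k_d θ_c)] = 0.473 × 554 × (3030 − 18.2) × 5.68 / [3530 × (1 + 0.0819 × 5.68)] = 4.48×10^6 / 5172 = 866.7 m³.

V ≈ 867 m³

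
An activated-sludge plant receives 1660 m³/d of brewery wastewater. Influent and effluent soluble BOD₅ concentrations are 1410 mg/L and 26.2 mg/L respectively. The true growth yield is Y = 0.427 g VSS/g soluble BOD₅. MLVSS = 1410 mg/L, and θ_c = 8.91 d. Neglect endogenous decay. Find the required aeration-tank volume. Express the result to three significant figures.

V ≈ 6200 m³

With k_d = 0 the design equation reduces to V = Y Q (S₀−S) θ_c / X = 0.427 × 1660 × (1410 − 26.2) × 8.91 / 1410 = 6198 m³.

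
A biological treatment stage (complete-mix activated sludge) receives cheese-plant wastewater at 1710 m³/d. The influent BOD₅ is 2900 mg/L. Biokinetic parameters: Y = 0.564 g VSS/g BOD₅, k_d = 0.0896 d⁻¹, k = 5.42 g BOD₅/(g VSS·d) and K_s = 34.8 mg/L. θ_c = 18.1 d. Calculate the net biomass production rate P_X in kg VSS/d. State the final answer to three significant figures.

Effluent substrate depends only on kinetics and SRT: S = K_s(1 + k_d θ_c) / [θ_c(Yk − k_d) − 1] = 34.8 × (1 + 0.0896 × 18.1) / [18.1 × (0.564 × 5.42 − 0.0896) − 1] = 91.24 / 52.71 = 1.731 mg/L.
Correct the yield for decay: Y_obs = Y/(1 + k_d θ_c) = 0.564 / (1 + 0.0896 × 18.1) = 0.564 / 2.622 = 0.2151.
Q·(S₀ − S) = 1710 × (2900 − 1.73) × 10⁻³ = 4956 kg/d removed.
Biomass produced: P_X = Y_obs·Q·ΔS = 0.2151 × 4956 ≈ 1066 kg VSS/d.

P_X ≈ 1070 kg VSS/d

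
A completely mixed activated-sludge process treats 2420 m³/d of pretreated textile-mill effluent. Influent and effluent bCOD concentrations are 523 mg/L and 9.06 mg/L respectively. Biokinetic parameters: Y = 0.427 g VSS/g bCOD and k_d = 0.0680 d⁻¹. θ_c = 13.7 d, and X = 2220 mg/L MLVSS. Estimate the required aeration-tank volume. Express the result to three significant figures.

Rearranging the biomass balance for a CMAS with decay, V = Y·Q·ΔS·θ_c / [X·(1+k_d θ_c)] = 0.427 × 2420 × (523 − 9.06) × 13.7 / [2220 × (1 + 0.0680 × 13.7)] = 7.28×10^6 / 4288 = 1697 m³.

V ≈ 1700 m³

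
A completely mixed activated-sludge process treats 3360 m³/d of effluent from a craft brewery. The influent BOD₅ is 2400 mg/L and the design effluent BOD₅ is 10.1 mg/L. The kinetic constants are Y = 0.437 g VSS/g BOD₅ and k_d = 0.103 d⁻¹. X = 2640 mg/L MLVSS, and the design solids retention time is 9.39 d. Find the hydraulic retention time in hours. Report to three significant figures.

τ ≈ 45.3 h

Rearranging the biomass balance for a CMAS with decay, V = Y·Q·ΔS·θ_c / [X·(1+k_d θ_c)] = 0.437 × 3360 × (2400 − 10.1) × 9.39 / [2640 × (1 + 0.103 × 9.39)] = 3.3×10^7 / 5193 = 6345 m³.
τ = V/Q = 6345/3360 = 1.888 d, or 45.32 h.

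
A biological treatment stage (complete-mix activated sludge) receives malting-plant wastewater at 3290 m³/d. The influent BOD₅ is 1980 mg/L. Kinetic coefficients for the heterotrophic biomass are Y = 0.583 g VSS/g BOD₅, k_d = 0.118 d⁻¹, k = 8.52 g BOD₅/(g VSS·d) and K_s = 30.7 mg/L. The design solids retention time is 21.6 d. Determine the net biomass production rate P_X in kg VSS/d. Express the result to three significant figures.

P_X ≈ 1070 kg VSS/d

For a completely mixed reactor with recycle the Lawrence–McCarty relation gives S = K_s·(1 + k_d·θ_c) / [θ_c·(Y·k − k_d) − 1] = 30.7 × (1 + 0.118 × 21.6) / [21.6 × (0.583 × 8.52 − 0.118) − 1] = 108.9 / 103.7 = 1.050 mg/L.
Correct the yield for decay: Y_obs = Y/(1 + k_d θ_c) = 0.583 / (1 + 0.118 × 21.6) = 0.583 / 3.549 = 0.1643.
Mass of BOD₅ removed per day: Q(S₀ − S) = 3290 × 1979 g/m³ = 6511 kg/d.
P_X = Y_obs · Q(S₀ − S) = 0.1643 × 6511 = 1070 kg VSS/d.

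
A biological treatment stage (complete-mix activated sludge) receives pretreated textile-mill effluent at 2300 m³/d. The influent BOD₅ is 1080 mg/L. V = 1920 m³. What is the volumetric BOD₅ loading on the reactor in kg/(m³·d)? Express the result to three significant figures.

L_v = Q S₀ / V = 2300 × 1080 × 10⁻³ / 1920 = 1.294 kg/(m³·d).

L_v ≈ 1.29 kg BOD₅/(m³·d)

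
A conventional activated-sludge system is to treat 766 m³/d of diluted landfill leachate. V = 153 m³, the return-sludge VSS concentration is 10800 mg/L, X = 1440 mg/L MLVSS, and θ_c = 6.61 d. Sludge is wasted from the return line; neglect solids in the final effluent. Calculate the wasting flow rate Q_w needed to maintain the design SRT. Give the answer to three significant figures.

Q_w ≈ 3.09 m³/d

θ_c = V·X/(Q_w·X_r) when wasting from the recycle, so Q_w = V·X/(θ_c·X_r) = 153.0 × 1440 / (6.61 × 10800) = 3.086 m³/d.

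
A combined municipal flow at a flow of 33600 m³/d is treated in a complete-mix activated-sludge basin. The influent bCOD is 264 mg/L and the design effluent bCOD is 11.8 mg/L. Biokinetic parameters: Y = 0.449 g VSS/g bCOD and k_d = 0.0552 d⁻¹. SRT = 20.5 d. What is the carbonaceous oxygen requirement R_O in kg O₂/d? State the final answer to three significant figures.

Correct the yield for decay: Y_obs = Y/(1 + k_d θ_c) = 0.449 / (1 + 0.0552 × 20.5) = 0.449 / 2.132 = 0.2106.
Q·(S₀ − S) = 33600 × (264 − 11.8) × 10⁻³ = 8474 kg/d removed.
Biomass synthesised: P_X = Y_obs × 8474 = 1785 kg VSS/d.
R_O = Q·ΔS − 1.42 P_X = 8474 − 2535 = 5939 kg O₂/d.

R_O ≈ 5940 kg O₂/d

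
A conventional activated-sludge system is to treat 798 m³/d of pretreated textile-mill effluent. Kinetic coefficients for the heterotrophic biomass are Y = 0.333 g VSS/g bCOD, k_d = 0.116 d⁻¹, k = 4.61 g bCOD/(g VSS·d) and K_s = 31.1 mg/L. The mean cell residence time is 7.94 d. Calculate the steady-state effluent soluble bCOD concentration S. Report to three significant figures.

S ≈ 5.82 mg/L

Effluent substrate depends only on kinetics and SRT: S = K_s(1 + k_d θ_c) / [θ_c(Yk − k_d) − 1] = 31.1 × (1 + 0.116 × 7.94) / [7.94 × (0.333 × 4.61 − 0.116) − 1] = 59.74 / 10.27 = 5.819 mg/L.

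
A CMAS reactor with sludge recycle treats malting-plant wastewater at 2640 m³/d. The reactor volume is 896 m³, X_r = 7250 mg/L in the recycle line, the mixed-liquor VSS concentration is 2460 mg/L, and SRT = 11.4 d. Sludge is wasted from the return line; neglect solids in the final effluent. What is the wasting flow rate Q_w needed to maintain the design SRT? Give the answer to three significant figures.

Q_w ≈ 26.7 m³/d

θ_c = V·X/(Q_w·X_r) when wasting from the recycle, so Q_w = V·X/(θ_c·X_r) = 896.0 × 2460 / (11.4 × 7250) = 26.67 m³/d.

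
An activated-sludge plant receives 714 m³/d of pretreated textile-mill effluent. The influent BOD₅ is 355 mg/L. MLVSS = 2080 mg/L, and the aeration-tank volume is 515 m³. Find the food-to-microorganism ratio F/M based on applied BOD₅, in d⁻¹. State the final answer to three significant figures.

F/M ≈ 0.237 d⁻¹

Food-to-microorganism ratio F/M = Q S₀ / (V X) = 714 × 355 / (515.0 × 2080) = 0.2366 d⁻¹.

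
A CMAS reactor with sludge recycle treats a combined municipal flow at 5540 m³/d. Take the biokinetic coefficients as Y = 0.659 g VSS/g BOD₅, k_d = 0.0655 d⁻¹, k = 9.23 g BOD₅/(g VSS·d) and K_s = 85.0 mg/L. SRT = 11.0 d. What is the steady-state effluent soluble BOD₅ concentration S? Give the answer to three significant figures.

S ≈ 2.24 mg/L

For a completely mixed reactor with recycle the Lawrence–McCarty relation gives S = K_s·(1 + k_d·θ_c) / [θ_c·(Y·k − k_d) − 1] = 85.0 × (1 + 0.0655 × 11.0) / [11.0 × (0.659 × 9.23 − 0.0655) − 1] = 146.2 / 65.19 = 2.243 mg/L.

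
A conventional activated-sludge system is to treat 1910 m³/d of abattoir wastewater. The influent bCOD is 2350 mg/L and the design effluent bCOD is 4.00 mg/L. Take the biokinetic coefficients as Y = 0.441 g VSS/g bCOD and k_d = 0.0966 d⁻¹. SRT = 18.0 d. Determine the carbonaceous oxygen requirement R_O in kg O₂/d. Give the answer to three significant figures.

R_O ≈ 3460 kg O₂/d

The observed yield is Y_obs = Y/(1 + k_d·θ_c) = 0.441 / (1 + 0.0966 × 18.0) = 0.441 / 2.739 = 0.1610 g VSS per g bCOD removed.
ΔS = 2350 − 4.00 = 2346 mg/L, so the substrate removal rate is 1910 × 2346/1000 = 4481 kg bCOD/d.
P_X = Y_obs·Q·(S₀ − S) = 0.1610 × 4481 = 721.5 kg VSS/d.
R_O = Q·(S₀ − S) − 1.42·P_X = 4481 − 1.42 × 721.5 = 3456 kg O₂/d.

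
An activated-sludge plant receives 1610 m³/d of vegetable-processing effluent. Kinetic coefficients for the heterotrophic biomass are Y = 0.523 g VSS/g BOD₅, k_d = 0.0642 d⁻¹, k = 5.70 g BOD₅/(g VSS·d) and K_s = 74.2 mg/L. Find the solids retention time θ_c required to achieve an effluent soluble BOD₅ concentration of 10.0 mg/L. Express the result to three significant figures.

θ_c ≈ 3.45 d

Specific growth rate at S = 10.0 mg/L: μ = YkS/(K_s+S) = 0.523·5.70·10.0/(74.2+10.0) = 0.3540 d⁻¹.
Then 1/θ_c = μ − k_d = 0.3540 − 0.0642 = 0.2898 d⁻¹, giving θ_c = 3.450 d.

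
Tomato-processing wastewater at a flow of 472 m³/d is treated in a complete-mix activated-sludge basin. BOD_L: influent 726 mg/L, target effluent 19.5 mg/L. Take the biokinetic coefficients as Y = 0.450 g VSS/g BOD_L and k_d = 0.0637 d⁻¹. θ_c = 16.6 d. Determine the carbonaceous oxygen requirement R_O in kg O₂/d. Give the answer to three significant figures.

R_O ≈ 230 kg O₂/d

Correct the yield for decay: Y_obs = Y/(1 + k_d θ_c) = 0.450 / (1 + 0.0637 × 16.6) = 0.450 / 2.057 = 0.2187.
Q·(S₀ − S) = 472 × (726 − 19.5) × 10⁻³ = 333.5 kg/d removed.
Biomass synthesised: P_X = Y_obs × 333.5 = 72.94 kg VSS/d.
R_O = Q·(S₀ − S) − 1.42·P_X = 333.5 − 1.42 × 72.94 = 229.9 kg O₂/d.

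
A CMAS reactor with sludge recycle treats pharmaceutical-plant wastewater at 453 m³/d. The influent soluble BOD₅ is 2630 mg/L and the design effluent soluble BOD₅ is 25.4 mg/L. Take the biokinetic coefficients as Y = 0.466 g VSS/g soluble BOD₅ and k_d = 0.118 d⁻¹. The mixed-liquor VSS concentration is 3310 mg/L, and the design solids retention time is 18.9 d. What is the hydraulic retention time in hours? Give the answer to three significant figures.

τ ≈ 51.5 h

Rearranging the biomass balance for a CMAS with decay, V = Y·Q·ΔS·θ_c / [X·(1+k_d θ_c)] = 0.466 × 453 × (2630 − 25.4) × 18.9 / [3310 × (1 + 0.118 × 18.9)] = 1.04×10^7 / 10692 = 971.9 m³.
τ = V/Q = 971.9/453 = 2.146 d, or 51.49 h.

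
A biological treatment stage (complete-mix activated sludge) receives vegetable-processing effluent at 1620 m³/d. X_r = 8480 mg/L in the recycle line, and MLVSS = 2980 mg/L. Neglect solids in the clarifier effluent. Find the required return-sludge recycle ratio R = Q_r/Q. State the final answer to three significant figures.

R ≈ 0.542

R = Q_r/Q = X/(X_r − X) = 2980 / (8480 − 2980) = 0.5418.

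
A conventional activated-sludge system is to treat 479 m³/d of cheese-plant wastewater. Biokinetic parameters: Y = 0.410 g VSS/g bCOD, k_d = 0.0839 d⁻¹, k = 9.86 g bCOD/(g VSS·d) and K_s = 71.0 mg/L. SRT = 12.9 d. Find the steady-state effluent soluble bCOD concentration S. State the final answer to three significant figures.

S ≈ 2.95 mg/L

From the Monod/SRT balance for a CMAS, S = K_s·(1+k_d θ_c)/[θ_c·(Y k − k_d) − 1] = 71.0 × (1 + 0.0839 × 12.9) / [12.9 × (0.410 × 9.86 − 0.0839) − 1] = 147.8 / 50.07 = 2.953 mg/L.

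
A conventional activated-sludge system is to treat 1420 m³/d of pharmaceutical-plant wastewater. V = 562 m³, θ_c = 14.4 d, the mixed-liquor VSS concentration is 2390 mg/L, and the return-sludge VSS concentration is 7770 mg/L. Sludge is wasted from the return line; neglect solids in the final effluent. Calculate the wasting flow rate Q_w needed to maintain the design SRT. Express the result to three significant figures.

Q_w ≈ 12.0 m³/d

Wasting from the return line (neglecting effluent solids): Q_w = V·X / (θ_c·X_r) = 562.0 × 2390 / (14.4 × 7770) = 12.00 m³/d.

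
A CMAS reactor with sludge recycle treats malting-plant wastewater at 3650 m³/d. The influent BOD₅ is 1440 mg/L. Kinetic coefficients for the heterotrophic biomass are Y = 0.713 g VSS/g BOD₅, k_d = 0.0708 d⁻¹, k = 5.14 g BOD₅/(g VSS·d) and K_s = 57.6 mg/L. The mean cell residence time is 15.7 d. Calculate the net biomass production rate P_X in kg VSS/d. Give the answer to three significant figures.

From the Monod/SRT balance for a CMAS, S = K_s·(1+k_d θ_c)/[θ_c·(Y k − k_d) − 1] = 57.6 × (1 + 0.0708 × 15.7) / [15.7 × (0.713 × 5.14 − 0.0708) − 1] = 121.6 / 55.43 = 2.194 mg/L.
Correct the yield for decay: Y_obs = Y/(1 + k_d θ_c) = 0.713 / (1 + 0.0708 × 15.7) = 0.713 / 2.112 = 0.3377.
ΔS = 1440 − 2.19 = 1438 mg/L, so the substrate removal rate is 3650 × 1438/1000 = 5248 kg BOD₅/d.
So the net sludge growth is P_X = 0.3377 × 5248 = 1772 kg VSS/d.

P_X ≈ 1770 kg VSS/d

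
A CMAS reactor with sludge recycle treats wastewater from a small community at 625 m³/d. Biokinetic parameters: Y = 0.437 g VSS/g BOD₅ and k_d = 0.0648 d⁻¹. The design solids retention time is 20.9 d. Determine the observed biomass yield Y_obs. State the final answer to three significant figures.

Y_obs ≈ 0.186 g VSS/g BOD₅

Observed yield with endogenous decay: Y_obs = Y / (1 + k_d·θ_c) = 0.437 / (1 + 0.0648 × 20.9) = 0.437 / 2.354 = 0.1856 g VSS/g BOD₅.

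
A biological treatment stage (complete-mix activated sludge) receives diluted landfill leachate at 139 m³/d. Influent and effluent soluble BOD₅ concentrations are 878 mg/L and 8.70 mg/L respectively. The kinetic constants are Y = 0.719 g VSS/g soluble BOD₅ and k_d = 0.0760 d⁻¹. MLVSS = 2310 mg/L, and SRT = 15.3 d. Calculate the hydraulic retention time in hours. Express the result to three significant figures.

From the SRT design equation V = Y Q (S₀−S) θ_c / [X (1 + k_d θ_c)] = 0.719 × 139 × (878 − 8.70) × 15.3 / [2310 × (1 + 0.0760 × 15.3)] = 1.33×10^6 / 4996 = 266.1 m³.
τ = V/Q = 266.1/139 = 1.914 d, or 45.94 h.

τ ≈ 45.9 h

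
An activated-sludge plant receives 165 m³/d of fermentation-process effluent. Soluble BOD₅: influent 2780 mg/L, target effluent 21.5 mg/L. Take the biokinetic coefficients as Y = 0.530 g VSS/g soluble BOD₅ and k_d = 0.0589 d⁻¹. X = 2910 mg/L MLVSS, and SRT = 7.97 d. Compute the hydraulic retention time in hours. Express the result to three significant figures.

τ ≈ 65.4 h

From the SRT design equation V = Y Q (S₀−S) θ_c / [X (1 + k_d θ_c)] = 0.530 × 165 × (2780 − 21.5) × 7.97 / [2910 × (1 + 0.0589 × 7.97)] = 1.92×10^6 / 4276 = 449.6 m³.
Hydraulic retention time τ = V/Q = 449.6 / 165 = 2.725 d = 65.40 h.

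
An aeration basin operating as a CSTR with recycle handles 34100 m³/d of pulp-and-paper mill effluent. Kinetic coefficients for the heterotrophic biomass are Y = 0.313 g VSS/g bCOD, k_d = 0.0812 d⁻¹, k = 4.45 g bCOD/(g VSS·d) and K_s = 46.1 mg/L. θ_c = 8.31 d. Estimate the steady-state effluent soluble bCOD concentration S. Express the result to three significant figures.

Effluent substrate depends only on kinetics and SRT: S = K_s(1 + k_d θ_c) / [θ_c(Yk − k_d) − 1] = 46.1 × (1 + 0.0812 × 8.31) / [8.31 × (0.313 × 4.45 − 0.0812) − 1] = 77.21 / 9.900 = 7.799 mg/L.

S ≈ 7.80 mg/L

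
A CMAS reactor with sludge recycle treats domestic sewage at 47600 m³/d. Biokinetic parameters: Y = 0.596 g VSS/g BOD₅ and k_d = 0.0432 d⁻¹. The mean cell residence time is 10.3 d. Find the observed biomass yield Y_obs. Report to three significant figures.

Y_obs ≈ 0.412 g VSS/g BOD₅

Observed yield with endogenous decay: Y_obs = Y / (1 + k_d·θ_c) = 0.596 / (1 + 0.0432 × 10.3) = 0.596 / 1.445 = 0.4125 g VSS/g BOD₅.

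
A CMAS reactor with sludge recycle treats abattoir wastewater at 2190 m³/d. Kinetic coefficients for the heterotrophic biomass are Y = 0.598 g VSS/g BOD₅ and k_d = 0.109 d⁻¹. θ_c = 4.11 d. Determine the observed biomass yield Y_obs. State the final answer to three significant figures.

Y_obs ≈ 0.413 g VSS/g BOD₅

Correct the yield for decay: Y_obs = Y/(1 + k_d θ_c) = 0.598 / (1 + 0.109 × 4.11) = 0.598 / 1.448 = 0.4130.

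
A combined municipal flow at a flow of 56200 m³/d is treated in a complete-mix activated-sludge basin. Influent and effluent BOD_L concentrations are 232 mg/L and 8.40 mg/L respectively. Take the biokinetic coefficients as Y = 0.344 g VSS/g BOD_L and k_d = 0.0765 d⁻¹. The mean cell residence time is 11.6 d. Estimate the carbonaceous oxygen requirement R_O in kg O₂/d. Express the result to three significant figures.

R_O ≈ 9310 kg O₂/d

Y_obs = Y / (1 + k_d θ_c) = 0.344 / (1 + 0.0765 × 11.6) = 0.344 / 1.887 = 0.1823.
Mass of BOD_L removed per day: Q(S₀ − S) = 56200 × 223.6 g/m³ = 12566 kg/d.
P_X = Y_obs·Q·(S₀ − S) = 0.1823 × 12566 = 2290 kg VSS/d.
R_O = Q·ΔS − 1.42 P_X = 12566 − 3252 = 9314 kg O₂/d.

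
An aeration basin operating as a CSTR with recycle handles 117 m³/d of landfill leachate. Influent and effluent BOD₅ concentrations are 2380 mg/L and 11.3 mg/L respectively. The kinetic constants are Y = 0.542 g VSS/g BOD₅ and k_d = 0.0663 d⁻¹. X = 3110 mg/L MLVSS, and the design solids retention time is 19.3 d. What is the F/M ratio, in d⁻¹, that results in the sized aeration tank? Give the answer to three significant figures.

F/M ≈ 0.219 d⁻¹

Rearranging the biomass balance for a CMAS with decay, V = Y·Q·ΔS·θ_c / [X·(1+k_d θ_c)] = 0.542 × 117 × (2380 − 11.3) × 19.3 / [3110 × (1 + 0.0663 × 19.3)] = 2.9×10^6 / 7090 = 408.9 m³.
F/M = Q·S₀ / (V·X) = 117 × 2380 / (408.9 × 3110) = 0.2190 g BOD₅·(g VSS·d)⁻¹.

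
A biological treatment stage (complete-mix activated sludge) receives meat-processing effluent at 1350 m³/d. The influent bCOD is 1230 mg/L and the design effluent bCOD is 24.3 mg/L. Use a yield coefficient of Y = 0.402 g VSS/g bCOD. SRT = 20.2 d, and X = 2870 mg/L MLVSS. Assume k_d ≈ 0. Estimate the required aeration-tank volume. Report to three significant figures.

With k_d = 0 the design equation reduces to V = Y Q (S₀−S) θ_c / X = 0.402 × 1350 × (1230 − 24.3) × 20.2 / 2870 = 4605 m³.

V ≈ 4610 m³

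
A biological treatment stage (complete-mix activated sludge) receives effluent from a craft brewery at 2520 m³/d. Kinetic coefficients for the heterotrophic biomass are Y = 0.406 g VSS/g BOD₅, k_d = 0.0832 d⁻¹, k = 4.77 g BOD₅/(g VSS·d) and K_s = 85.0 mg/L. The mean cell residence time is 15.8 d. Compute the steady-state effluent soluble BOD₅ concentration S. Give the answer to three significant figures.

S ≈ 6.96 mg/L

From the Monod/SRT balance for a CMAS, S = K_s·(1+k_d θ_c)/[θ_c·(Y k − k_d) − 1] = 85.0 × (1 + 0.0832 × 15.8) / [15.8 × (0.406 × 4.77 − 0.0832) − 1] = 196.7 / 28.28 = 6.956 mg/L.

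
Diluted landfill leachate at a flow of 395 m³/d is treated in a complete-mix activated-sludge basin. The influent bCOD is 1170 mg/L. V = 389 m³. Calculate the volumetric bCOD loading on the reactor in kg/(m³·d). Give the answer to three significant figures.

L_v ≈ 1.19 kg bCOD/(m³·d)

L_v = Q S₀ / V = 395 × 1170 × 10⁻³ / 389.0 = 1.188 kg/(m³·d).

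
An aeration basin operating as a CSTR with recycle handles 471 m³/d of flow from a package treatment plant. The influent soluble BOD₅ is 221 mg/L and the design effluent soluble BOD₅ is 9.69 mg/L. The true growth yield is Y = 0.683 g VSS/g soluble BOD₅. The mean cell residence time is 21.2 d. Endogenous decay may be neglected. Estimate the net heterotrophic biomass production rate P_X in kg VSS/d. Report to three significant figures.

With endogenous decay neglected, the observed yield equals the true yield: Y_obs = Y = 0.683 g VSS/g soluble BOD₅.
ΔS = 221 − 9.69 = 211.3 mg/L, so the substrate removal rate is 471 × 211.3/1000 = 99.53 kg soluble BOD₅/d.
P_X = Y_obs · Q(S₀ − S) = 0.6830 × 99.53 = 67.98 kg VSS/d.

P_X ≈ 68.0 kg VSS/d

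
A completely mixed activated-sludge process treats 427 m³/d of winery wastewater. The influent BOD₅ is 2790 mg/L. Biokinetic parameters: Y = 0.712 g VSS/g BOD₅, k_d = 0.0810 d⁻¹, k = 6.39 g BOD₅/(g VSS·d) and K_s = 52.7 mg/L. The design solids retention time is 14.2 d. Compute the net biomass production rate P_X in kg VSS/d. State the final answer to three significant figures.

P_X ≈ 394 kg VSS/d

From the Monod/SRT balance for a CMAS, S = K_s·(1+k_d θ_c)/[θ_c·(Y k − k_d) − 1] = 52.7 × (1 + 0.0810 × 14.2) / [14.2 × (0.712 × 6.39 − 0.0810) − 1] = 113.3 / 62.46 = 1.814 mg/L.
Y_obs = Y / (1 + k_d θ_c) = 0.712 / (1 + 0.0810 × 14.2) = 0.712 / 2.150 = 0.3311.
Substrate removed = Q·(S₀ − S) = 427 m³/d × (2790 − 1.81) g/m³ = 1.19×10^6 g/d = 1191 kg/d.
P_X = Y_obs · Q(S₀ − S) = 0.3311 × 1191 = 394.2 kg VSS/d.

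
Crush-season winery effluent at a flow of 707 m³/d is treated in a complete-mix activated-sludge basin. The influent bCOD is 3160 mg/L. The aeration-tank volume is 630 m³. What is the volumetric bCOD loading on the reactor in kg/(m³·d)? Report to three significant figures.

L_v ≈ 3.55 kg bCOD/(m³·d)

Volumetric loading L_v = Q·S₀ / V = 707 × 3160 g/m³ / 630.0 m³ = 3546 g/(m³·d) = 3.546 kg bCOD/(m³·d).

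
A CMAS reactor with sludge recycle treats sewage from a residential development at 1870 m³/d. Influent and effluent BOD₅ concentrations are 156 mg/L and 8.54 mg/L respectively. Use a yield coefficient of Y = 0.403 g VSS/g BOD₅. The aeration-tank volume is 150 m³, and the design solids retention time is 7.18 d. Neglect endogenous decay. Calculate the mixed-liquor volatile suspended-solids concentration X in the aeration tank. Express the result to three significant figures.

X ≈ 5320 mg/L

X = Y·Q·ΔS·θ_c / V = 0.403 × 1870 × (156 − 8.54) × 7.18 / 150 = 5319 mg/L.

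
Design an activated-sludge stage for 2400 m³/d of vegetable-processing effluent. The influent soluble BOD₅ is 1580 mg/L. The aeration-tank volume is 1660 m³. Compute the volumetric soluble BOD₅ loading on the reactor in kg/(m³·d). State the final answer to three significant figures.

Applied soluble BOD₅ load per unit volume = Q·S₀/V = (2400 × 1580/1000)/1660 = 2.284 kg soluble BOD₅·m⁻³·d⁻¹.

L_v ≈ 2.28 kg soluble BOD₅/(m³·d)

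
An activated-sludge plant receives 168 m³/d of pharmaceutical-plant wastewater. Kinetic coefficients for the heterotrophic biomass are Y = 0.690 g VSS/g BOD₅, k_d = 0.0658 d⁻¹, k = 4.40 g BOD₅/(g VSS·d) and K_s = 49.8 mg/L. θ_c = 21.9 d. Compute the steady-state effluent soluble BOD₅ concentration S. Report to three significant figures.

For a completely mixed reactor with recycle the Lawrence–McCarty relation gives S = K_s·(1 + k_d·θ_c) / [θ_c·(Y·k − k_d) − 1] = 49.8 × (1 + 0.0658 × 21.9) / [21.9 × (0.690 × 4.40 − 0.0658) − 1] = 121.6 / 64.05 = 1.898 mg/L.

S ≈ 1.90 mg/L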